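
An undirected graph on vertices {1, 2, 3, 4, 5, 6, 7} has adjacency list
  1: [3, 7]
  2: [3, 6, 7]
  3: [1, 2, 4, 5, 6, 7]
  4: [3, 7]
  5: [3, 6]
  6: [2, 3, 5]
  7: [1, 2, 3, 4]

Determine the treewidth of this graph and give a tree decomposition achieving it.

Treewidth 2.
Bags: B1 = {2, 3, 7}  B2 = {2, 3, 6}  B3 = {3, 5, 6}  B4 = {1, 3, 7}  B5 = {3, 4, 7}
Tree: B1–B2, B2–B3, B1–B4, B4–B5

Each bag holds 3 vertices, so the decomposition has width 2, which upper-bounds the treewidth. For the lower bound, the 3 vertices {3, 5, 6} are pairwise adjacent, and any tree decomposition puts a clique entirely inside one bag — forcing width ≥ 2. Therefore the treewidth is 2.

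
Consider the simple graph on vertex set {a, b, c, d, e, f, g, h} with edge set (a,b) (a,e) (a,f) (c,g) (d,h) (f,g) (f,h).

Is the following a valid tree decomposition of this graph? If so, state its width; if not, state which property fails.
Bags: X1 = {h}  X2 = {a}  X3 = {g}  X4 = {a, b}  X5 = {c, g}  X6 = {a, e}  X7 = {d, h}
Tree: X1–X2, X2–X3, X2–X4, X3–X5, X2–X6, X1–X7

A tree decomposition must satisfy three properties: every vertex lies in some bag; for every edge, both endpoints lie together in some bag; and for every vertex, the bags containing it form a connected subtree. Here vertex f appears in no bag, so the decomposition is invalid.

No — vertex f appears in no bag.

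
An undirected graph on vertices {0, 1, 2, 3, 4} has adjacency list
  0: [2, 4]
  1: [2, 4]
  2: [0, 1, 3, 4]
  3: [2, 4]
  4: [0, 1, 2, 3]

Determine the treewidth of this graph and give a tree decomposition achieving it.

Each bag holds 3 vertices, so the decomposition has width 2, which upper-bounds the treewidth. Conversely, {0, 2, 4} is a clique of size 3, and the vertices of any clique must share a bag in every tree decomposition; so some bag has ≥ 3 vertices and tw(G) ≥ 2. Combining the bounds, tw(G) = 2.

Treewidth 2.
One optimal decomposition is:
Bags: B1 = {0, 2, 4}  B2 = {2, 3, 4}  B3 = {1, 2, 4}
Tree: B1–B2, B1–B3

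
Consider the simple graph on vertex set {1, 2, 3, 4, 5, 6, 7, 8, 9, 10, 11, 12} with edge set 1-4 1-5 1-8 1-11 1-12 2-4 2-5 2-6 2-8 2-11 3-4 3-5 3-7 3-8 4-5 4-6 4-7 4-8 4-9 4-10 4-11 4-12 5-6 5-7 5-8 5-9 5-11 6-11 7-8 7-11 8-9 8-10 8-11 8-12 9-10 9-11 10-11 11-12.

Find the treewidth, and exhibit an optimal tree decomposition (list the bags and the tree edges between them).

Each bag holds 5 vertices, so the decomposition has width 4, which upper-bounds the treewidth. On the other hand G contains the 5-clique {4, 8, 9, 10, 11}. A clique must lie in a single bag of any decomposition, so no decomposition can have width below 4. The upper and lower bounds meet at 4, so that is the treewidth.

Treewidth 4.
One optimal decomposition is:
Bags: B1 = {4, 5, 7, 8, 11}  B2 = {4, 5, 8, 9, 11}  B3 = {4, 8, 9, 10, 11}  B4 = {2, 4, 5, 8, 11}  B5 = {1, 4, 5, 8, 11}  B6 = {1, 4, 8, 11, 12}  B7 = {3, 4, 5, 7, 8}  B8 = {2, 4, 5, 6, 11}
Tree: B1–B2, B2–B3, B1–B4, B1–B5, B5–B6, B1–B7, B4–B8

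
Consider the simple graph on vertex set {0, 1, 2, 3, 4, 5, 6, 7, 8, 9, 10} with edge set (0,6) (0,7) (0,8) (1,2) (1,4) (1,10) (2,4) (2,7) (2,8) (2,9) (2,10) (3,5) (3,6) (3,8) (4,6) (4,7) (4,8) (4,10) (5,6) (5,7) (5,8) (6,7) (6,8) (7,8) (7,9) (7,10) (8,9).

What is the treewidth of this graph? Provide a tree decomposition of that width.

Treewidth 3.
One optimal decomposition is:
Bags: B1 = {5, 6, 7, 8}  B2 = {4, 6, 7, 8}  B3 = {2, 4, 7, 8}  B4 = {2, 4, 7, 10}  B5 = {1, 2, 4, 10}  B6 = {0, 6, 7, 8}  B7 = {2, 7, 8, 9}  B8 = {3, 5, 6, 8}
Tree: B1–B2, B2–B3, B3–B4, B4–B5, B1–B6, B3–B7, B1–B8

Each bag holds 4 vertices, so the decomposition has width 3, which upper-bounds the treewidth. On the other hand G contains the 4-clique {1, 2, 4, 10}. A clique must lie in a single bag of any decomposition, so no decomposition can have width below 3. The upper and lower bounds meet at 3, so that is the treewidth.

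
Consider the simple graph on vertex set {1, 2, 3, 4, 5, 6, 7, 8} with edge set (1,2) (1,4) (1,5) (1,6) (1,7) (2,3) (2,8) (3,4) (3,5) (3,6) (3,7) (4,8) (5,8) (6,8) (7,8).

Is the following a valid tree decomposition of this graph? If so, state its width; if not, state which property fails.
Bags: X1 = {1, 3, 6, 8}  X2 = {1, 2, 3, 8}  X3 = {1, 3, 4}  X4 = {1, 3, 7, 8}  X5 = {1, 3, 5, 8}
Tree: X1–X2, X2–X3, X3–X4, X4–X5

A tree decomposition must satisfy three properties: every vertex lies in some bag; for every edge, both endpoints lie together in some bag; and for every vertex, the bags containing it form a connected subtree. Here edge (8,4) lies in no bag, so the decomposition is invalid.

No — edge (8,4) lies in no bag.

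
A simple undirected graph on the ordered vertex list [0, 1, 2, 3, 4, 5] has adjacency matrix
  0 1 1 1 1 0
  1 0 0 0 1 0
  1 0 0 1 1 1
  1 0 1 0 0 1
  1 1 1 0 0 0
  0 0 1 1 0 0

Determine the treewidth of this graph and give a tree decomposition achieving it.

Treewidth 2.
One such decomposition:
Bags: B1 = {0, 2, 4}  B2 = {0, 2, 3}  B3 = {0, 1, 4}  B4 = {2, 3, 5}
Tree: B1–B2, B1–B3, B2–B4

Every bag has size at most 3, so the width is 3 − 1 = 2 and tw(G) ≤ 2. For the lower bound, the 3 vertices {0, 1, 4} are pairwise adjacent, and any tree decomposition puts a clique entirely inside one bag — forcing width ≥ 2. Hence tw(G) = 2 exactly.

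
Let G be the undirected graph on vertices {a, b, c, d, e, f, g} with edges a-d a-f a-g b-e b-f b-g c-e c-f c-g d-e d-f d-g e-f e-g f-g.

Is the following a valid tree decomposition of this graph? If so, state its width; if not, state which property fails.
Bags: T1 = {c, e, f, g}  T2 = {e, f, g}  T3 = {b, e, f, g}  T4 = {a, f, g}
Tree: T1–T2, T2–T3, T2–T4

A tree decomposition must satisfy three properties: every vertex lies in some bag; for every edge, both endpoints lie together in some bag; and for every vertex, the bags containing it form a connected subtree. Here vertex d appears in no bag, so the decomposition is invalid.

No — vertex d appears in no bag.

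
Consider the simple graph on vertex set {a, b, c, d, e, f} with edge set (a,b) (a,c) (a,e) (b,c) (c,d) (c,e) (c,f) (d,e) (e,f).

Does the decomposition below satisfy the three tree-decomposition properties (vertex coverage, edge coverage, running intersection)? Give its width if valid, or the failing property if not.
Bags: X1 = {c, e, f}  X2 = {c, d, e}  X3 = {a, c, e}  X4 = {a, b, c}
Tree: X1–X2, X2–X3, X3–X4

Checking the three conditions: (i) the bags cover all of {a, b, c, d, e, f}; (ii) for each edge, some bag contains both endpoints; (iii) the bags containing any fixed vertex form a subtree. All hold, so the decomposition is valid with width 3 − 1 = 2.

Yes; width 2.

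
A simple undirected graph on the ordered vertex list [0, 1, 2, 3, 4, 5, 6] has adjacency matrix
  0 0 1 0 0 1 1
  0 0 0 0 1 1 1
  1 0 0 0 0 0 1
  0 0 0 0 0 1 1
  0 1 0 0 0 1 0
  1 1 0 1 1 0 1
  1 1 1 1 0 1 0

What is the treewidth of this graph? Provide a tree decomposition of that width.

Treewidth 2.
One optimal decomposition is:
Bags: B1 = {0, 5, 6}  B2 = {1, 5, 6}  B3 = {1, 4, 5}  B4 = {0, 2, 6}  B5 = {3, 5, 6}
Tree: B1–B2, B2–B3, B1–B4, B1–B5

The largest bag has 3 vertices, giving width 2; this decomposition certifies tw(G) ≤ 2. For the lower bound, the 3 vertices {0, 2, 6} are pairwise adjacent, and any tree decomposition puts a clique entirely inside one bag — forcing width ≥ 2. The upper and lower bounds meet at 2, so that is the treewidth.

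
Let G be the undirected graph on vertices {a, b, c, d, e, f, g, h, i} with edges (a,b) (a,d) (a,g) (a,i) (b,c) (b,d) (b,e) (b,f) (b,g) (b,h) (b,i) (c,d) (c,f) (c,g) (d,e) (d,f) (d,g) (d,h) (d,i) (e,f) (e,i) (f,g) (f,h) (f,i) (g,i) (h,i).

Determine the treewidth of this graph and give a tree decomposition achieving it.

The largest bag has 5 vertices, giving width 4; this decomposition certifies tw(G) ≤ 4. For the lower bound, the 5 vertices {a, b, d, g, i} are pairwise adjacent, and any tree decomposition puts a clique entirely inside one bag — forcing width ≥ 4. Hence tw(G) = 4 exactly.

Treewidth 4.
Bags: B1 = {b, d, f, g, i}  B2 = {a, b, d, g, i}  B3 = {b, c, d, f, g}  B4 = {b, d, f, h, i}  B5 = {b, d, e, f, i}
Tree: B1–B2, B1–B3, B1–B4, B1–B5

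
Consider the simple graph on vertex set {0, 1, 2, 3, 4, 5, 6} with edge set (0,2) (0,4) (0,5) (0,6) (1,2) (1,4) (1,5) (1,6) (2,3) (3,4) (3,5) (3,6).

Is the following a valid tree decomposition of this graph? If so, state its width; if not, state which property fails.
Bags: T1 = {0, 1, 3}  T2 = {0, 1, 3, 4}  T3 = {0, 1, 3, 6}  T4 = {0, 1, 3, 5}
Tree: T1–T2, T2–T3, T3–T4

A tree decomposition must satisfy three properties: every vertex lies in some bag; for every edge, both endpoints lie together in some bag; and for every vertex, the bags containing it form a connected subtree. Here vertex 2 appears in no bag, so the decomposition is invalid.

No — vertex 2 appears in no bag.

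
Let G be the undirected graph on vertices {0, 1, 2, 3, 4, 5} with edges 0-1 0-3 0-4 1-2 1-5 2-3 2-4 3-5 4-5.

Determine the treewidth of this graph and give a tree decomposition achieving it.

Every bag has size at most 4, so the width is 4 − 1 = 3 and tw(G) ≤ 3. For the lower bound: the 4 vertex sets {0,4}, {2,3}, {5}, {1} are disjoint, each induces a connected subgraph, and every pair is joined by at least one edge of G. Contracting each set to a single vertex therefore yields K_{4} as a minor, and since treewidth is minor-monotone, tw(G) ≥ tw(K_{4}) = 3. Combining the bounds, tw(G) = 3.

Treewidth 3.
Bags: B1 = {0, 2, 4, 5}  B2 = {0, 2, 3, 5}  B3 = {0, 1, 2, 5}
Tree: B1–B2, B2–B3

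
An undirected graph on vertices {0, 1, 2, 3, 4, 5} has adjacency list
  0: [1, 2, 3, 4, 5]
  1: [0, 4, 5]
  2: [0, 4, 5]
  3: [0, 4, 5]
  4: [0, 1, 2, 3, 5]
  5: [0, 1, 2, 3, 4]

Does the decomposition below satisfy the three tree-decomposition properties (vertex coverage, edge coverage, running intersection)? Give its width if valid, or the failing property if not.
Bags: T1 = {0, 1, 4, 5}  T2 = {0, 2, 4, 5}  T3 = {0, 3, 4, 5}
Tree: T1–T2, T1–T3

Vertex coverage: the bags together contain {0, 1, 2, 3, 4, 5}, the full vertex set. Edge coverage: each edge of G has both endpoints in at least one bag. Running intersection: for every vertex, the bags containing it form a connected subtree. All three properties hold, so this is a valid tree decomposition of width max|bag| − 1 = 3, and hence tw(G) ≤ 3.

Yes; width 3.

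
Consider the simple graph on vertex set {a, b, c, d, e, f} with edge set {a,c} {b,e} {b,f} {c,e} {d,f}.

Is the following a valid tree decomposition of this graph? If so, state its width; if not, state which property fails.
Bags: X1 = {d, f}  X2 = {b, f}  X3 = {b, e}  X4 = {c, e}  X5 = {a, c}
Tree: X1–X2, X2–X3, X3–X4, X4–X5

Yes; width 1.

Checking the three conditions: (i) the bags cover all of {a, b, c, d, e, f}; (ii) for each edge, some bag contains both endpoints; (iii) the bags containing any fixed vertex form a subtree. All hold, so the decomposition is valid with width 2 − 1 = 1.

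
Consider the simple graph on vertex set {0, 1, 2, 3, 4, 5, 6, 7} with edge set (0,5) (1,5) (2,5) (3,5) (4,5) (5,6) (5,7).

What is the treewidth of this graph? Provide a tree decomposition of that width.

Treewidth 1.
One such decomposition:
Bags: B1 = {1, 5}  B2 = {2, 5}  B3 = {5, 7}  B4 = {3, 5}  B5 = {4, 5}  B6 = {0, 5}  B7 = {5, 6}
Tree: B1–B2, B1–B3, B3–B4, B1–B5, B5–B6, B4–B7

Each bag holds 2 vertices, so the decomposition has width 1, which upper-bounds the treewidth. Any graph with an edge has treewidth ≥ 1, and G has the edge 1–5. Hence tw(G) = 1 exactly.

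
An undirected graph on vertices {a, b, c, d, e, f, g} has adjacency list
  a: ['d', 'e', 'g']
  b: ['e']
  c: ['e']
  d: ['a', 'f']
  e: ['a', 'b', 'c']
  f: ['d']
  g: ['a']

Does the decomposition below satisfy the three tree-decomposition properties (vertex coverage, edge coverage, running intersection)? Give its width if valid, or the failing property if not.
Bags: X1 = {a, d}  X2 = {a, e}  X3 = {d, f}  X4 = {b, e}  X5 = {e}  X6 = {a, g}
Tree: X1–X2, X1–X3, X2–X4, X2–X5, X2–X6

A tree decomposition must satisfy three properties: every vertex lies in some bag; for every edge, both endpoints lie together in some bag; and for every vertex, the bags containing it form a connected subtree. Here vertex c appears in no bag, so the decomposition is invalid.

No — vertex c appears in no bag.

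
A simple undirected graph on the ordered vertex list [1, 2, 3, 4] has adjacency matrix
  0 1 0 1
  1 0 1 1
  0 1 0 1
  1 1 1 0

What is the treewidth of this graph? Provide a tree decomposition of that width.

Each bag holds 3 vertices, so the decomposition has width 2, which upper-bounds the treewidth. For the lower bound, the 3 vertices {1, 2, 4} are pairwise adjacent, and any tree decomposition puts a clique entirely inside one bag — forcing width ≥ 2. Hence tw(G) = 2 exactly.

Treewidth 2.
Bags: B1 = {1, 2, 4}  B2 = {2, 3, 4}
Tree: B1–B2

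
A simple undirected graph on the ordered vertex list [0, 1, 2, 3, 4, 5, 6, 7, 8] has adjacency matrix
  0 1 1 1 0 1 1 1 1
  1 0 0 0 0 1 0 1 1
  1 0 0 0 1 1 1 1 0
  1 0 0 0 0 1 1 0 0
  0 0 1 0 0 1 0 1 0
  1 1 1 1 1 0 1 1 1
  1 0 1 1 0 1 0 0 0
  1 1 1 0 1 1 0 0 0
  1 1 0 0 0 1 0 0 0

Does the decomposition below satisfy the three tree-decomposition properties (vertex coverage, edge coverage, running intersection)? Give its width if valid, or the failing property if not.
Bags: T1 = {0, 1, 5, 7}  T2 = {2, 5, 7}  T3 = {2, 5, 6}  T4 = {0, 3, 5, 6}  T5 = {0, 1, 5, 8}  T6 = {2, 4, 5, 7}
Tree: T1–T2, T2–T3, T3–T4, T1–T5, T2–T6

A tree decomposition must satisfy three properties: every vertex lies in some bag; for every edge, both endpoints lie together in some bag; and for every vertex, the bags containing it form a connected subtree. Here edge (0,2) lies in no bag, so the decomposition is invalid.

No — edge (0,2) lies in no bag.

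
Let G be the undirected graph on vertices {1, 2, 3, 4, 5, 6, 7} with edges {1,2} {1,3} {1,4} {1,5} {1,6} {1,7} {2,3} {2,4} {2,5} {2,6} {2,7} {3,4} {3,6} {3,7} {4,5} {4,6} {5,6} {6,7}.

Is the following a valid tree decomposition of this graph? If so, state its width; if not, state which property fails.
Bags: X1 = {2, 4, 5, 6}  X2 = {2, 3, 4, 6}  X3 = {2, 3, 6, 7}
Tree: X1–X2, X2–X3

No — vertex 1 appears in no bag.

A tree decomposition must satisfy three properties: every vertex lies in some bag; for every edge, both endpoints lie together in some bag; and for every vertex, the bags containing it form a connected subtree. Here vertex 1 appears in no bag, so the decomposition is invalid.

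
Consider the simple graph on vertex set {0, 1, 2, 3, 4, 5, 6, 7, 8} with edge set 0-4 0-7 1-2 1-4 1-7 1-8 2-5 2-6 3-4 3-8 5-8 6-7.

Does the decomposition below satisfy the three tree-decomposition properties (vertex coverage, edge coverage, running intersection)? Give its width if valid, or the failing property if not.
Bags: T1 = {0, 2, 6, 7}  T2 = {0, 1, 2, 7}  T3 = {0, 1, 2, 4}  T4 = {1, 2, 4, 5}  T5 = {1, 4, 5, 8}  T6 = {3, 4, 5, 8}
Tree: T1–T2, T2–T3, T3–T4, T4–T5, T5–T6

Yes; width 3.

Vertex coverage: the bags together contain {0, 1, 2, 3, 4, 5, 6, 7, 8}, the full vertex set. Edge coverage: each edge of G has both endpoints in at least one bag. Running intersection: for every vertex, the bags containing it form a connected subtree. All three properties hold, so this is a valid tree decomposition of width max|bag| − 1 = 3, and hence tw(G) ≤ 3.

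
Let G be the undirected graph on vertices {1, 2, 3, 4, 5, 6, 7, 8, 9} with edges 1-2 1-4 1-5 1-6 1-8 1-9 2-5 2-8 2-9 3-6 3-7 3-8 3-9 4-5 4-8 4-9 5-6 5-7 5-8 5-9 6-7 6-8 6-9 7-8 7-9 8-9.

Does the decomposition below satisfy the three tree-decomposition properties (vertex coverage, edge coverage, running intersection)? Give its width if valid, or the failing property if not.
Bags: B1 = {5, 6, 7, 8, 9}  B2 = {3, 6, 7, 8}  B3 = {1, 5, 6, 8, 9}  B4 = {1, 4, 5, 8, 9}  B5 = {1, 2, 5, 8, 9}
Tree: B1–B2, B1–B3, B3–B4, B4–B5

No — edge (9,3) lies in no bag.

A tree decomposition must satisfy three properties: every vertex lies in some bag; for every edge, both endpoints lie together in some bag; and for every vertex, the bags containing it form a connected subtree. Here edge (9,3) lies in no bag, so the decomposition is invalid.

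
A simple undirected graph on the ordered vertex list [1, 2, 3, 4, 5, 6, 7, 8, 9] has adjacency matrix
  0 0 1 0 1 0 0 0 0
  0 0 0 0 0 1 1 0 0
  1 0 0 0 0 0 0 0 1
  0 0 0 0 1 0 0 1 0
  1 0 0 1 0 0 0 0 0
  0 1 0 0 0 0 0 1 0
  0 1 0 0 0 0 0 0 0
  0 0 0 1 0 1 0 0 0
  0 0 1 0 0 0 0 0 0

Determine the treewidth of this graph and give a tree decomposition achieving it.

Treewidth 1.
One such decomposition:
Bags: B1 = {2, 7}  B2 = {2, 6}  B3 = {6, 8}  B4 = {4, 8}  B5 = {4, 5}  B6 = {1, 5}  B7 = {1, 3}  B8 = {3, 9}
Tree: B1–B2, B2–B3, B3–B4, B4–B5, B5–B6, B6–B7, B7–B8

Each bag holds 2 vertices, so the decomposition has width 1, which upper-bounds the treewidth. Any graph with an edge has treewidth ≥ 1, and G has the edge 7–2. Hence tw(G) = 1 exactly.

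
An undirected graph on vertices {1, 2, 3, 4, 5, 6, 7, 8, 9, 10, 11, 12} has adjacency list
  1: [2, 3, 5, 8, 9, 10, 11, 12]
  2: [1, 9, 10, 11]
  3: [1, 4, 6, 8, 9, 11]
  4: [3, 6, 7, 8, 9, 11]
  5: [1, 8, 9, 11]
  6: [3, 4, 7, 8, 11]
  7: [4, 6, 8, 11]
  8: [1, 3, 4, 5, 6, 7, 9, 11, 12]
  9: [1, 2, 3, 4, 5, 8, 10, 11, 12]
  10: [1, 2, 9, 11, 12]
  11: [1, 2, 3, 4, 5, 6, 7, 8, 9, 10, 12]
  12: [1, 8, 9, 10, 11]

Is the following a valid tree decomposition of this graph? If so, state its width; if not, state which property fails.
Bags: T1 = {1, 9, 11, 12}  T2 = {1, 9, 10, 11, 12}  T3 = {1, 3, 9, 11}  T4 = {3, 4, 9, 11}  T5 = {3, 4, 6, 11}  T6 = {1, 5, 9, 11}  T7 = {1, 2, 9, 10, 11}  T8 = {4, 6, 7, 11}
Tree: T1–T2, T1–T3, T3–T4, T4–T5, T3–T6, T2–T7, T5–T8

No — vertex 8 appears in no bag.

A tree decomposition must satisfy three properties: every vertex lies in some bag; for every edge, both endpoints lie together in some bag; and for every vertex, the bags containing it form a connected subtree. Here vertex 8 appears in no bag, so the decomposition is invalid.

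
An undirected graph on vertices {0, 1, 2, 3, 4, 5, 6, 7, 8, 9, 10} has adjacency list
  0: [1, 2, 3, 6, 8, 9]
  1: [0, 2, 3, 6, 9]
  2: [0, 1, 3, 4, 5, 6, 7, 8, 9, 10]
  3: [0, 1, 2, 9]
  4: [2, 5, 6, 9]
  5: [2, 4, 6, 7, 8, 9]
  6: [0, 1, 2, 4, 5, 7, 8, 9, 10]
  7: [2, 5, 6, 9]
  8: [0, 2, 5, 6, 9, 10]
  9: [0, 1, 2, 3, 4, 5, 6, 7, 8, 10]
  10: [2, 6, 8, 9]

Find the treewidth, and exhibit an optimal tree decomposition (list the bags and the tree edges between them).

Treewidth 4.
Bags: B1 = {2, 6, 8, 9, 10}  B2 = {0, 2, 6, 8, 9}  B3 = {2, 5, 6, 8, 9}  B4 = {0, 1, 2, 6, 9}  B5 = {2, 5, 6, 7, 9}  B6 = {2, 4, 5, 6, 9}  B7 = {0, 1, 2, 3, 9}
Tree: B1–B2, B2–B3, B2–B4, B3–B5, B3–B6, B4–B7

The largest bag has 5 vertices, giving width 4; this decomposition certifies tw(G) ≤ 4. For the lower bound, the 5 vertices {0, 1, 2, 3, 9} are pairwise adjacent, and any tree decomposition puts a clique entirely inside one bag — forcing width ≥ 4. The upper and lower bounds meet at 4, so that is the treewidth.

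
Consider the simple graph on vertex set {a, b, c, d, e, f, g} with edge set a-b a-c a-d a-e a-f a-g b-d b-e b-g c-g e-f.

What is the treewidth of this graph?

2

A width-2 tree decomposition is:
Bags: B1 = {a, b, g}  B2 = {a, b, d}  B3 = {a, c, g}  B4 = {a, b, e}  B5 = {a, e, f}
Tree: B1–B2, B1–B3, B1–B4, B4–B5
The largest bag has 3 vertices, giving width 2; this decomposition certifies tw(G) ≤ 2. Conversely, {a, c, g} is a clique of size 3, and the vertices of any clique must share a bag in every tree decomposition; so some bag has ≥ 3 vertices and tw(G) ≥ 2. Combining the bounds, tw(G) = 2.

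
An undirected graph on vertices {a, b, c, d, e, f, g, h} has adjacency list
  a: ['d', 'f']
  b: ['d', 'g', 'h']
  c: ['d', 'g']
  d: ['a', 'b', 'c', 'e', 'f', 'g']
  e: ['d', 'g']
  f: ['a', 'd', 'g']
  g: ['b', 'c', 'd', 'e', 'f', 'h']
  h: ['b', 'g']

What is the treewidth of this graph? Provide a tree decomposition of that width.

Each bag holds 3 vertices, so the decomposition has width 2, which upper-bounds the treewidth. Conversely, {d, e, g} is a clique of size 3, and the vertices of any clique must share a bag in every tree decomposition; so some bag has ≥ 3 vertices and tw(G) ≥ 2. Combining the bounds, tw(G) = 2.

Treewidth 2.
One such decomposition:
Bags: B1 = {c, d, g}  B2 = {d, f, g}  B3 = {b, d, g}  B4 = {d, e, g}  B5 = {b, g, h}  B6 = {a, d, f}
Tree: B1–B2, B2–B3, B3–B4, B3–B5, B2–B6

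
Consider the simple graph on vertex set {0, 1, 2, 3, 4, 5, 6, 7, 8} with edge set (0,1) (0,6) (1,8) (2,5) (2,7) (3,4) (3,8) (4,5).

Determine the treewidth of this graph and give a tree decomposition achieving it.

Every bag has size at most 2, so the width is 2 − 1 = 1 and tw(G) ≤ 1. G has an edge, so its treewidth is at least 1. The upper and lower bounds meet at 1, so that is the treewidth.

Treewidth 1.
One optimal decomposition is:
Bags: B1 = {0, 6}  B2 = {0, 1}  B3 = {1, 8}  B4 = {3, 8}  B5 = {3, 4}  B6 = {4, 5}  B7 = {2, 5}  B8 = {2, 7}
Tree: B1–B2, B2–B3, B3–B4, B4–B5, B5–B6, B6–B7, B7–B8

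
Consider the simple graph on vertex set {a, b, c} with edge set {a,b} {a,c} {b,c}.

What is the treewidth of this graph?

2

A width-2 tree decomposition is:
Bags: B1 = {a, b, c}
Tree: (single bag)
With just one bag of size 3, the width is 3 − 1 = 2, so tw(G) ≤ 2. On the other hand G contains the 3-clique {a, b, c}. A clique must lie in a single bag of any decomposition, so no decomposition can have width below 2. Therefore the treewidth is 2.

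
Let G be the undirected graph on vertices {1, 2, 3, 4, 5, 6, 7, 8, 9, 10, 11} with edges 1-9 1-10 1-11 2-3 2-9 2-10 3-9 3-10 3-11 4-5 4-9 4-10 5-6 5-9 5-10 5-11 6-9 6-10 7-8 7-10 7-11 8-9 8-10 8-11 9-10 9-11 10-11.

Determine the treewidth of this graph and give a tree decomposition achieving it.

Treewidth 3.
One such decomposition:
Bags: B1 = {3, 9, 10, 11}  B2 = {5, 9, 10, 11}  B3 = {5, 6, 9, 10}  B4 = {1, 9, 10, 11}  B5 = {4, 5, 9, 10}  B6 = {8, 9, 10, 11}  B7 = {7, 8, 10, 11}  B8 = {2, 3, 9, 10}
Tree: B1–B2, B2–B3, B1–B4, B3–B5, B2–B6, B6–B7, B1–B8

The largest bag has 4 vertices, giving width 3; this decomposition certifies tw(G) ≤ 3. For the lower bound, the 4 vertices {2, 3, 9, 10} are pairwise adjacent, and any tree decomposition puts a clique entirely inside one bag — forcing width ≥ 3. The upper and lower bounds meet at 3, so that is the treewidth.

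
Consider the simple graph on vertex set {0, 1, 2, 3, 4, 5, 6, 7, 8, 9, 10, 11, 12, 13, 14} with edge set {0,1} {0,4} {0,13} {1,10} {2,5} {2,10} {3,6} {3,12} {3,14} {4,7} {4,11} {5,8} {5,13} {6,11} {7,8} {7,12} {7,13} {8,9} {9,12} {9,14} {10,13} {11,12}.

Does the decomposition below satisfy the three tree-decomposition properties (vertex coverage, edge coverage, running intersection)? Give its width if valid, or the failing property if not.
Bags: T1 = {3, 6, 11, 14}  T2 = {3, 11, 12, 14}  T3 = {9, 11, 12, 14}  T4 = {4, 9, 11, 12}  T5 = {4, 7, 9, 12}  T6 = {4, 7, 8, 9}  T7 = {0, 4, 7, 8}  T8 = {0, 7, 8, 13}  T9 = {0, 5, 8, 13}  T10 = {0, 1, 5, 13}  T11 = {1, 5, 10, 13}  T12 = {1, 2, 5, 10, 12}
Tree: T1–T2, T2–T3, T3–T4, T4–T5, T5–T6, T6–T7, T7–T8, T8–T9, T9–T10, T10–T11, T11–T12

No — bags containing vertex 12 are not connected in the tree.

A tree decomposition must satisfy three properties: every vertex lies in some bag; for every edge, both endpoints lie together in some bag; and for every vertex, the bags containing it form a connected subtree. Here bags containing vertex 12 are not connected in the tree, so the decomposition is invalid.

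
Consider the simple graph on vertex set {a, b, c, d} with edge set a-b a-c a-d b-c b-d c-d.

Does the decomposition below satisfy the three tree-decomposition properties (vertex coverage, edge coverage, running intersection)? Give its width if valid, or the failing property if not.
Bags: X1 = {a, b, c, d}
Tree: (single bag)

Vertex coverage: the bags together contain {a, b, c, d}, the full vertex set. Edge coverage: each edge of G has both endpoints in at least one bag. Running intersection: for every vertex, the bags containing it form a connected subtree. All three properties hold, so this is a valid tree decomposition of width max|bag| − 1 = 3, and hence tw(G) ≤ 3.

Yes; width 3.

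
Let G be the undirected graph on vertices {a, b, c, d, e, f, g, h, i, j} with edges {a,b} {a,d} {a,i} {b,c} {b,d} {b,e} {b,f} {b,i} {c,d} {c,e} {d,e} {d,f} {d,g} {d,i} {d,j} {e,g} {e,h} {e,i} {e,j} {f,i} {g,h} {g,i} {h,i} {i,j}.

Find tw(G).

A width-3 tree decomposition is:
Bags: B1 = {d, e, g, i}  B2 = {d, e, i, j}  B3 = {b, d, e, i}  B4 = {e, g, h, i}  B5 = {a, b, d, i}  B6 = {b, c, d, e}  B7 = {b, d, f, i}
Tree: B1–B2, B2–B3, B1–B4, B3–B5, B3–B6, B3–B7
Every bag has size at most 4, so the width is 4 − 1 = 3 and tw(G) ≤ 3. On the other hand G contains the 4-clique {b, c, d, e}. A clique must lie in a single bag of any decomposition, so no decomposition can have width below 3. Therefore the treewidth is 3.

3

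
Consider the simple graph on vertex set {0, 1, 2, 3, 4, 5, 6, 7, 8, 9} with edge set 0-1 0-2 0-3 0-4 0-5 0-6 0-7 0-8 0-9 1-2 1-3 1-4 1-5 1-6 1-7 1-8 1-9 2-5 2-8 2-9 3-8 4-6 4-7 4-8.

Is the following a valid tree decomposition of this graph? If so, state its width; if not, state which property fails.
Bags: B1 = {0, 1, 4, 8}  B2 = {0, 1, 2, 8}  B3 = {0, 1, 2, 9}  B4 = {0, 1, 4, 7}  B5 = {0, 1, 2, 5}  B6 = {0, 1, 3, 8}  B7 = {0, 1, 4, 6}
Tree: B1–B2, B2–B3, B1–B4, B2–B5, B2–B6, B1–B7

Yes; width 3.

Every vertex of G appears in some bag (union = {0, 1, 2, 3, 4, 5, 6, 7, 8, 9}); every edge is covered by a bag; and for each vertex v the set of bags containing v is connected in the bag tree. The decomposition is therefore valid. The largest bag has 4 vertices, so the width is 3.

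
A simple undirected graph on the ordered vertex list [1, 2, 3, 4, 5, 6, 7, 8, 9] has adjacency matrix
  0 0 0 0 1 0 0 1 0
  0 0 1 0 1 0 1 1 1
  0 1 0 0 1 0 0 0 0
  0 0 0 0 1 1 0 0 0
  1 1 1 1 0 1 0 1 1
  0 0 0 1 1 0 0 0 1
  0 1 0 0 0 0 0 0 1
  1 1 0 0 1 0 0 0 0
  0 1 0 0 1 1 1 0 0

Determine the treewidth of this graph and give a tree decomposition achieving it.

Treewidth 2.
Bags: B1 = {2, 3, 5}  B2 = {2, 5, 9}  B3 = {2, 5, 8}  B4 = {2, 7, 9}  B5 = {5, 6, 9}  B6 = {4, 5, 6}  B7 = {1, 5, 8}
Tree: B1–B2, B1–B3, B2–B4, B2–B5, B5–B6, B3–B7

Each bag holds 3 vertices, so the decomposition has width 2, which upper-bounds the treewidth. On the other hand G contains the 3-clique {1, 5, 8}. A clique must lie in a single bag of any decomposition, so no decomposition can have width below 2. Therefore the treewidth is 2.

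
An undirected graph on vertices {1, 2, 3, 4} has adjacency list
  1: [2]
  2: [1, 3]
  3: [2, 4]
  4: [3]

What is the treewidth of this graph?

1

A width-1 tree decomposition is:
Bags: B1 = {2, 3}  B2 = {1, 2}  B3 = {3, 4}
Tree: B1–B2, B1–B3
The largest bag has 2 vertices, giving width 1; this decomposition certifies tw(G) ≤ 1. G has an edge, so its treewidth is at least 1. The upper and lower bounds meet at 1, so that is the treewidth.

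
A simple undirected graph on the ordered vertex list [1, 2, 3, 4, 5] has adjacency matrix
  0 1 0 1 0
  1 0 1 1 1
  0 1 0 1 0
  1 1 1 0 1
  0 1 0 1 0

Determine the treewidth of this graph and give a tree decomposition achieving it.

Treewidth 2.
One such decomposition:
Bags: B1 = {2, 3, 4}  B2 = {1, 2, 4}  B3 = {2, 4, 5}
Tree: B1–B2, B1–B3

Each bag holds 3 vertices, so the decomposition has width 2, which upper-bounds the treewidth. Conversely, {1, 2, 4} is a clique of size 3, and the vertices of any clique must share a bag in every tree decomposition; so some bag has ≥ 3 vertices and tw(G) ≥ 2. Hence tw(G) = 2 exactly.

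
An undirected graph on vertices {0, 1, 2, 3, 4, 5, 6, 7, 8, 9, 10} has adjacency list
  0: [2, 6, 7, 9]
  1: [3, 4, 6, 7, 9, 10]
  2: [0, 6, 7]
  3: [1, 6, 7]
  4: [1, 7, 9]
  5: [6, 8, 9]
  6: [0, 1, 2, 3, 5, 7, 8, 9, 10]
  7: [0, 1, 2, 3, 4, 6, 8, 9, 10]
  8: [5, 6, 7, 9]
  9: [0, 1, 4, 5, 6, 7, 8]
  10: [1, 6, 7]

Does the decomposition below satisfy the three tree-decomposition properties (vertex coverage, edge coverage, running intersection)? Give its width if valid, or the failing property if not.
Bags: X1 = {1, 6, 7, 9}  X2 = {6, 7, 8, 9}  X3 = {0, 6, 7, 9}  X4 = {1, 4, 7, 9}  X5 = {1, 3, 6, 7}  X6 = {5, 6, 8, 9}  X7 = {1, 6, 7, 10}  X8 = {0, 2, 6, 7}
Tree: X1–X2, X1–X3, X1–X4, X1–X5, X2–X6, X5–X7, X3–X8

Yes; width 3.

Every vertex of G appears in some bag (union = {0, 1, 2, 3, 4, 5, 6, 7, 8, 9, 10}); every edge is covered by a bag; and for each vertex v the set of bags containing v is connected in the bag tree. The decomposition is therefore valid. The largest bag has 4 vertices, so the width is 3.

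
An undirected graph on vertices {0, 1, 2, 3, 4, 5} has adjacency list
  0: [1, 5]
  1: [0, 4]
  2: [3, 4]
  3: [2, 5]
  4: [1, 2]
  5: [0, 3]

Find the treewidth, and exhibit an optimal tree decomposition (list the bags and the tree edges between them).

Treewidth 2.
One optimal decomposition is:
Bags: B1 = {0, 3, 5}  B2 = {0, 2, 3}  B3 = {0, 2, 4}  B4 = {0, 1, 4}
Tree: B1–B2, B2–B3, B3–B4

Each bag holds 3 vertices, so the decomposition has width 2, which upper-bounds the treewidth. Since 0–5–3–2–4–1–0 is a cycle in G, G is not acyclic. Forests are exactly the graphs of treewidth ≤ 1, so tw(G) ≥ 2. Combining the bounds, tw(G) = 2.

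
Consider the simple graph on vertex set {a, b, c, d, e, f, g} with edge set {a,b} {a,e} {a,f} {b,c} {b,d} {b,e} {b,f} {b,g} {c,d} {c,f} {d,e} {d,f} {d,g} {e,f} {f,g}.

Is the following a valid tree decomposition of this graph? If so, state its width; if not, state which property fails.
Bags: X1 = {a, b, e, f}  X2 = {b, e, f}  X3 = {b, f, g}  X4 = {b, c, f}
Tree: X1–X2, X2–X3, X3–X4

A tree decomposition must satisfy three properties: every vertex lies in some bag; for every edge, both endpoints lie together in some bag; and for every vertex, the bags containing it form a connected subtree. Here vertex d appears in no bag, so the decomposition is invalid.

No — vertex d appears in no bag.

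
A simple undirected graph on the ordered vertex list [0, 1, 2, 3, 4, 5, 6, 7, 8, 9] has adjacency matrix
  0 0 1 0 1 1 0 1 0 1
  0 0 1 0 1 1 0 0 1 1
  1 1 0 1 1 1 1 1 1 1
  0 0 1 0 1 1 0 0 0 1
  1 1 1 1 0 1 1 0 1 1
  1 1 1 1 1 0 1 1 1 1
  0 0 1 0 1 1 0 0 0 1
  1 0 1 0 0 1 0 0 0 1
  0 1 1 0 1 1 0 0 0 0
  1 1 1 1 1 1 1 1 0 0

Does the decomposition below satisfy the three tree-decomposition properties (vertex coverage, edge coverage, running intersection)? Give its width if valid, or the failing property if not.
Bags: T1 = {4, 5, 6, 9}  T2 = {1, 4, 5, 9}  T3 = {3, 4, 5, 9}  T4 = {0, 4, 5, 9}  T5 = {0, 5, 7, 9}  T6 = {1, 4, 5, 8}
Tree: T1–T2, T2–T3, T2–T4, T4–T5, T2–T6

No — vertex 2 appears in no bag.

A tree decomposition must satisfy three properties: every vertex lies in some bag; for every edge, both endpoints lie together in some bag; and for every vertex, the bags containing it form a connected subtree. Here vertex 2 appears in no bag, so the decomposition is invalid.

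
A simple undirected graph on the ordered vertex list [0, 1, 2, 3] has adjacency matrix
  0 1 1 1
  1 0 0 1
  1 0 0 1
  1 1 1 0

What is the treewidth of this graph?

2

A width-2 tree decomposition is:
Bags: B1 = {0, 1, 3}  B2 = {0, 2, 3}
Tree: B1–B2
Every bag has size at most 3, so the width is 3 − 1 = 2 and tw(G) ≤ 2. On the other hand G contains the 3-clique {0, 1, 3}. A clique must lie in a single bag of any decomposition, so no decomposition can have width below 2. Hence tw(G) = 2 exactly.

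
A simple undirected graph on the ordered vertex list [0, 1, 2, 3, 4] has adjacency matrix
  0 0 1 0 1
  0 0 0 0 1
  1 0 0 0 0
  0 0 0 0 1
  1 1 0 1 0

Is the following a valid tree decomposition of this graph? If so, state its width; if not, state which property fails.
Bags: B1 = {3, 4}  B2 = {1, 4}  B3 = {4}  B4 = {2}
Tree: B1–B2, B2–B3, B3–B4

No — vertex 0 appears in no bag.

A tree decomposition must satisfy three properties: every vertex lies in some bag; for every edge, both endpoints lie together in some bag; and for every vertex, the bags containing it form a connected subtree. Here vertex 0 appears in no bag, so the decomposition is invalid.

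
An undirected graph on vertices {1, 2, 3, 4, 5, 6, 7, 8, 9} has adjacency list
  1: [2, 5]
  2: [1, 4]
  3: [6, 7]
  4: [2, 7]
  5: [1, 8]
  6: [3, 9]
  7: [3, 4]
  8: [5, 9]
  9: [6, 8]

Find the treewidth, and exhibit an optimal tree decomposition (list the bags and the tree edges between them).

Treewidth 2.
One optimal decomposition is:
Bags: B1 = {1, 2, 4}  B2 = {1, 4, 5}  B3 = {4, 5, 8}  B4 = {4, 8, 9}  B5 = {4, 6, 9}  B6 = {3, 4, 6}  B7 = {3, 4, 7}
Tree: B1–B2, B2–B3, B3–B4, B4–B5, B5–B6, B6–B7

The largest bag has 3 vertices, giving width 2; this decomposition certifies tw(G) ≤ 2. The edges 4–2–1–5–8–9–6–3–7–4 form a cycle, so G is not a tree and its treewidth is at least 2. Combining the bounds, tw(G) = 2.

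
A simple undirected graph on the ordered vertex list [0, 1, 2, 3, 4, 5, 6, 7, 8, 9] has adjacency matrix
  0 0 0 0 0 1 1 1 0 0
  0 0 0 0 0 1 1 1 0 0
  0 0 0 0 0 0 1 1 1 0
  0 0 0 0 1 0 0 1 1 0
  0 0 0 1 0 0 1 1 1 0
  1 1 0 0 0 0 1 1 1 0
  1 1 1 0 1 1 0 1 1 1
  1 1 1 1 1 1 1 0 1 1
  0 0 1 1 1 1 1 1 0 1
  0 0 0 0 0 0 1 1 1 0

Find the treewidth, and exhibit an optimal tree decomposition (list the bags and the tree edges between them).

The largest bag has 4 vertices, giving width 3; this decomposition certifies tw(G) ≤ 3. On the other hand G contains the 4-clique {3, 4, 7, 8}. A clique must lie in a single bag of any decomposition, so no decomposition can have width below 3. Hence tw(G) = 3 exactly.

Treewidth 3.
One such decomposition:
Bags: B1 = {0, 5, 6, 7}  B2 = {5, 6, 7, 8}  B3 = {1, 5, 6, 7}  B4 = {4, 6, 7, 8}  B5 = {6, 7, 8, 9}  B6 = {3, 4, 7, 8}  B7 = {2, 6, 7, 8}
Tree: B1–B2, B2–B3, B2–B4, B4–B5, B4–B6, B5–B7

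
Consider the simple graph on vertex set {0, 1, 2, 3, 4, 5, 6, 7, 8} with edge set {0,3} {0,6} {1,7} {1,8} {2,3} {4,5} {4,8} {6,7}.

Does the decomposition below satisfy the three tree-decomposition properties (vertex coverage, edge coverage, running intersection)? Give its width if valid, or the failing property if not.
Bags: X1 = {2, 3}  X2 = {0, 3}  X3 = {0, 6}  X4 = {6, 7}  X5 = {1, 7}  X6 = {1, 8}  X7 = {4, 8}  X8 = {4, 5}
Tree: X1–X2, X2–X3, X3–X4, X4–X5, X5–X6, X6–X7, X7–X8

Every vertex of G appears in some bag (union = {0, 1, 2, 3, 4, 5, 6, 7, 8}); every edge is covered by a bag; and for each vertex v the set of bags containing v is connected in the bag tree. The decomposition is therefore valid. The largest bag has 2 vertices, so the width is 1.

Yes; width 1.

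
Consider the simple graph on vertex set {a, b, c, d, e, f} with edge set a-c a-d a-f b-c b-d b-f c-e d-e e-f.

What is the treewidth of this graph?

A width-3 tree decomposition is:
Bags: B1 = {b, c, d, f}  B2 = {a, c, d, f}  B3 = {c, d, e, f}
Tree: B1–B2, B2–B3
The largest bag has 4 vertices, giving width 3; this decomposition certifies tw(G) ≤ 3. For the lower bound: the 4 vertex sets {b,f}, {a,d}, {c}, {e} are disjoint, each induces a connected subgraph, and every pair is joined by at least one edge of G. Contracting each set to a single vertex therefore yields K_{4} as a minor, and since treewidth is minor-monotone, tw(G) ≥ tw(K_{4}) = 3. Hence tw(G) = 3 exactly.

3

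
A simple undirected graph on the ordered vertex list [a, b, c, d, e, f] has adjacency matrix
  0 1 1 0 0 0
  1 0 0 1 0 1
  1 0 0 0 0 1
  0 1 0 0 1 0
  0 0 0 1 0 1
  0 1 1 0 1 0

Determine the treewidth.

2

A width-2 tree decomposition is:
Bags: B1 = {d, e, f}  B2 = {b, d, f}  B3 = {b, c, f}  B4 = {a, b, c}
Tree: B1–B2, B2–B3, B3–B4
Every bag has size at most 3, so the width is 3 − 1 = 2 and tw(G) ≤ 2. Since e–d–b–f–e is a cycle in G, G is not acyclic. Forests are exactly the graphs of treewidth ≤ 1, so tw(G) ≥ 2. Hence tw(G) = 2 exactly.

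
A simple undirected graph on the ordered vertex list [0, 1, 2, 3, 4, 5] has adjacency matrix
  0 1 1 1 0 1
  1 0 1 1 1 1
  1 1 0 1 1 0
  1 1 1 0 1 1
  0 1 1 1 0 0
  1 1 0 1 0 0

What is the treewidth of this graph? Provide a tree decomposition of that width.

Each bag holds 4 vertices, so the decomposition has width 3, which upper-bounds the treewidth. For the lower bound, the 4 vertices {0, 1, 2, 3} are pairwise adjacent, and any tree decomposition puts a clique entirely inside one bag — forcing width ≥ 3. Combining the bounds, tw(G) = 3.

Treewidth 3.
One optimal decomposition is:
Bags: B1 = {0, 1, 3, 5}  B2 = {0, 1, 2, 3}  B3 = {1, 2, 3, 4}
Tree: B1–B2, B2–B3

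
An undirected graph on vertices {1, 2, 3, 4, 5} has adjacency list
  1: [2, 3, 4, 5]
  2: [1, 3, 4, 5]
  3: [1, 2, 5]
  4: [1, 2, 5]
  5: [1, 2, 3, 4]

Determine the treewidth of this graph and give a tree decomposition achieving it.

Treewidth 3.
One such decomposition:
Bags: B1 = {1, 2, 4, 5}  B2 = {1, 2, 3, 5}
Tree: B1–B2

Every bag has size at most 4, so the width is 4 − 1 = 3 and tw(G) ≤ 3. Conversely, {1, 2, 3, 5} is a clique of size 4, and the vertices of any clique must share a bag in every tree decomposition; so some bag has ≥ 4 vertices and tw(G) ≥ 3. Therefore the treewidth is 3.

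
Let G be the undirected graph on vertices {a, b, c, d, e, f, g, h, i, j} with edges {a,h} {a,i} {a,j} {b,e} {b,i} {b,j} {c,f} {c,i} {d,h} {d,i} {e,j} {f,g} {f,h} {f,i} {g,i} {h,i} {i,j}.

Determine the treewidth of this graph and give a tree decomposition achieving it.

Treewidth 2.
Bags: B1 = {f, g, i}  B2 = {f, h, i}  B3 = {a, h, i}  B4 = {a, i, j}  B5 = {b, i, j}  B6 = {b, e, j}  B7 = {d, h, i}  B8 = {c, f, i}
Tree: B1–B2, B2–B3, B3–B4, B4–B5, B5–B6, B3–B7, B2–B8

The largest bag has 3 vertices, giving width 2; this decomposition certifies tw(G) ≤ 2. On the other hand G contains the 3-clique {b, e, j}. A clique must lie in a single bag of any decomposition, so no decomposition can have width below 2. Hence tw(G) = 2 exactly.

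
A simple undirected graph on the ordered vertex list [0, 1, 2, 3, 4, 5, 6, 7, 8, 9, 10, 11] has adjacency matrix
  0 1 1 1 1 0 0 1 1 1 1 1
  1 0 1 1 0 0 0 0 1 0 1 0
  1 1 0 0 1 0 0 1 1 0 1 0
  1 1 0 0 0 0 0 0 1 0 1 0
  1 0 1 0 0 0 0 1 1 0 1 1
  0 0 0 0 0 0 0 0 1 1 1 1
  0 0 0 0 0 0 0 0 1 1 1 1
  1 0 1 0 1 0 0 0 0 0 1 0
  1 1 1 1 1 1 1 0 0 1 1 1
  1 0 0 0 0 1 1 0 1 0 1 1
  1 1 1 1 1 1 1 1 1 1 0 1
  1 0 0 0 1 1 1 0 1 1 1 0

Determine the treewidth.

4

A width-4 tree decomposition is:
Bags: B1 = {0, 4, 8, 10, 11}  B2 = {0, 2, 4, 8, 10}  B3 = {0, 8, 9, 10, 11}  B4 = {6, 8, 9, 10, 11}  B5 = {0, 1, 2, 8, 10}  B6 = {5, 8, 9, 10, 11}  B7 = {0, 1, 3, 8, 10}  B8 = {0, 2, 4, 7, 10}
Tree: B1–B2, B1–B3, B3–B4, B2–B5, B3–B6, B5–B7, B2–B8
The largest bag has 5 vertices, giving width 4; this decomposition certifies tw(G) ≤ 4. Conversely, {0, 1, 2, 8, 10} is a clique of size 5, and the vertices of any clique must share a bag in every tree decomposition; so some bag has ≥ 5 vertices and tw(G) ≥ 4. Combining the bounds, tw(G) = 4.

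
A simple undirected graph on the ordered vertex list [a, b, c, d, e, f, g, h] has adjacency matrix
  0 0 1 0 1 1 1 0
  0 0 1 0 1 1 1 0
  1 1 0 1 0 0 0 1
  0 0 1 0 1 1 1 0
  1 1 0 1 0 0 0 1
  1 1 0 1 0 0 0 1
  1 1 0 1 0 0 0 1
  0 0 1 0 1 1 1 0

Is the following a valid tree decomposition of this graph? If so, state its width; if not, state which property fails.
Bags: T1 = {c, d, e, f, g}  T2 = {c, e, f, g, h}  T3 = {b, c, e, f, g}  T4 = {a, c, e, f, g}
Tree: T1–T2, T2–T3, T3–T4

Yes; width 4.

Vertex coverage: the bags together contain {a, b, c, d, e, f, g, h}, the full vertex set. Edge coverage: each edge of G has both endpoints in at least one bag. Running intersection: for every vertex, the bags containing it form a connected subtree. All three properties hold, so this is a valid tree decomposition of width max|bag| − 1 = 4, and hence tw(G) ≤ 4.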